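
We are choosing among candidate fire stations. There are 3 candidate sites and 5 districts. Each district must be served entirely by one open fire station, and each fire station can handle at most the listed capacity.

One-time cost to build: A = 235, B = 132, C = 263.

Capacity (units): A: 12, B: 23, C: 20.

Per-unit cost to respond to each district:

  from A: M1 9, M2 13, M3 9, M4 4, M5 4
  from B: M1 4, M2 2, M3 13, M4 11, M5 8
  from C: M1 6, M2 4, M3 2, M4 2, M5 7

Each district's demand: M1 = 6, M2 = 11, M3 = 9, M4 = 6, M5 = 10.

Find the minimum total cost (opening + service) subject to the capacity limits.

Open {B, C}: M1→B 4·6=24, M2→B 2·11=22, M3→C 2·9=18, M4→B 11·6=66, M5→C 7·10=70.
Loads: B carries 23/23, C carries 19/20. Service 200; fixed 395; total 595.
Next best feasible plan costs 627.

Minimum total cost: 595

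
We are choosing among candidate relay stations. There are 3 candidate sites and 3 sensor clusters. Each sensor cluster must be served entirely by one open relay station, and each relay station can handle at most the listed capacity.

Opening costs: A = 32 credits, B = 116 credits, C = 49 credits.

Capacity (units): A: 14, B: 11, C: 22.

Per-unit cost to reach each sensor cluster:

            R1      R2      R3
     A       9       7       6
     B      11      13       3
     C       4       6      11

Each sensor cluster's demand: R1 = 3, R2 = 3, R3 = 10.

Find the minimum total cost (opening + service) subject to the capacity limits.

Open {A, C}: R1→C 4·3=12, R2→C 6·3=18, R3→A 6·10=60.
Loads: A carries 10/14, C carries 6/22. Service 90; fixed 81; total 171.
Next best feasible plan costs 174.

Minimum total cost: 171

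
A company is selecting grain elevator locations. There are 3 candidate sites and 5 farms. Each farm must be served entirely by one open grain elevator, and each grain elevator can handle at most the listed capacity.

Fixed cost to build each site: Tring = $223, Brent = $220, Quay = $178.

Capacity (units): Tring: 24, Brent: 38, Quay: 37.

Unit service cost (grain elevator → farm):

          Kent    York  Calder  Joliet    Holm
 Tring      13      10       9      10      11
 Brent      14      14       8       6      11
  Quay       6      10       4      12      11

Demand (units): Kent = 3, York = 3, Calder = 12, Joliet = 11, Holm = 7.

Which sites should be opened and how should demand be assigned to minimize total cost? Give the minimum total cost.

Minimum total cost: 483

Open {Quay}: Kent→Quay 6·3=18, York→Quay 10·3=30, Calder→Quay 4·12=48, Joliet→Quay 12·11=132, Holm→Quay 11·7=77.
Loads: Quay carries 36/37. Service 305; fixed 178; total 483.
Next best feasible plan costs 543.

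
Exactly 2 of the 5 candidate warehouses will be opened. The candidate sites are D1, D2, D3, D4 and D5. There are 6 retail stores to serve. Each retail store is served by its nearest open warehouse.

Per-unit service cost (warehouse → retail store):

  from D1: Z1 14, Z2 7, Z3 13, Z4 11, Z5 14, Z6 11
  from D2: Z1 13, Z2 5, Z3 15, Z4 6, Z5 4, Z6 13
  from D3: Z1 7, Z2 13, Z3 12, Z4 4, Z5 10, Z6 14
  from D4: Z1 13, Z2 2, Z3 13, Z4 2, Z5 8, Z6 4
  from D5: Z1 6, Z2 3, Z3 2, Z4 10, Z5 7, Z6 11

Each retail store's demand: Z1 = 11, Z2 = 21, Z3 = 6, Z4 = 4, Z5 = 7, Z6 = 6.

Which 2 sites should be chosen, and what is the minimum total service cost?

Choose D4 and D5; total service cost 201.

With exactly 2 open, each retail store uses its cheapest among the chosen.
{D4, D5}: Z1→D5 6·11=66, Z2→D4 2·21=42, Z3→D5 2·6=12, Z4→D4 2·4=8, Z5→D5 7·7=49, Z6→D4 4·6=24. Service cost 201.
{D2, D5}: service cost 259
{D3, D5}: service cost 272
Among all 10 size-2 choices, {D4, D5} is lowest.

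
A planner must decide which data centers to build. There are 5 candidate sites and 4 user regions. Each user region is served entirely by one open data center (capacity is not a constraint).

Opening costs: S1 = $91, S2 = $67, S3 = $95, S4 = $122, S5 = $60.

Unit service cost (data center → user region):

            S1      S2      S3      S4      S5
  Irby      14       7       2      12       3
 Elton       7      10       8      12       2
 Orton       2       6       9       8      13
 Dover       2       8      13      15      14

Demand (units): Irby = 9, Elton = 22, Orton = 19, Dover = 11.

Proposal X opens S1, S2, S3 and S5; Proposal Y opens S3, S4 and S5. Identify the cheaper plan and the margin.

Proposal X: {S1, S2, S3, S5}: Irby→S3 2·9=18, Elton→S5 2·22=44, Orton→S1 2·19=38, Dover→S1 2·11=22. Service 122; fixed 313; total 435.
Proposal Y: {S3, S4, S5}: Irby→S3 2·9=18, Elton→S5 2·22=44, Orton→S4 8·19=152, Dover→S3 13·11=143. Service 357; fixed 277; total 634.
Difference: |435 − 634| = 199.

Proposal X is cheaper by 199.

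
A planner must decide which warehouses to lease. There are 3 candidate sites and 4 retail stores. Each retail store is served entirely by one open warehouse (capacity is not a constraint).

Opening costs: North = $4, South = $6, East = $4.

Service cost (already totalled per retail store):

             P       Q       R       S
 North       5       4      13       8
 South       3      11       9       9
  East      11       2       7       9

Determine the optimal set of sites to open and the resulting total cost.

For any fixed open set, each retail store goes to its cheapest open site; total = fixed + service.
{North, East}: P→North 5, Q→East 2, R→East 7, S→North 8. Service 22; fixed 8; total 30.
{South, East}: service 21 + fixed 10 = 31
{East}: service 29 + fixed 4 = 33
{North, South, East}: P→South 3, Q→East 2, R→East 7, S→North 8. Service 20; fixed 14; total 34.
No other subset beats 30.

Open North and East; minimum total cost 30.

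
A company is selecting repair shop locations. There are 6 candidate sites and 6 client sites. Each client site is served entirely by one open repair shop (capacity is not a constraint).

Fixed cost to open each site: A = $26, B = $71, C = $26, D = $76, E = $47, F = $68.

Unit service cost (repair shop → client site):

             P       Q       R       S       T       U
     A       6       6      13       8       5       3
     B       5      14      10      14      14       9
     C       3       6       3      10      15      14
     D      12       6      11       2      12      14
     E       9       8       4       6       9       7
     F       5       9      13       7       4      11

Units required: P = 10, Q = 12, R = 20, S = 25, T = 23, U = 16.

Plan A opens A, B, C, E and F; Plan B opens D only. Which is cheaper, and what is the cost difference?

Plan A: {A, B, C, E, F}: P→C 3·10=30, Q→A 6·12=72, R→C 3·20=60, S→E 6·25=150, T→F 4·23=92, U→A 3·16=48. Service 452; fixed 238; total 690.
Plan B: {D}: P→D 12·10=120, Q→D 6·12=72, R→D 11·20=220, S→D 2·25=50, T→D 12·23=276, U→D 14·16=224. Service 962; fixed 76; total 1038.
Difference: |690 − 1038| = 348.

Plan A is cheaper by 348.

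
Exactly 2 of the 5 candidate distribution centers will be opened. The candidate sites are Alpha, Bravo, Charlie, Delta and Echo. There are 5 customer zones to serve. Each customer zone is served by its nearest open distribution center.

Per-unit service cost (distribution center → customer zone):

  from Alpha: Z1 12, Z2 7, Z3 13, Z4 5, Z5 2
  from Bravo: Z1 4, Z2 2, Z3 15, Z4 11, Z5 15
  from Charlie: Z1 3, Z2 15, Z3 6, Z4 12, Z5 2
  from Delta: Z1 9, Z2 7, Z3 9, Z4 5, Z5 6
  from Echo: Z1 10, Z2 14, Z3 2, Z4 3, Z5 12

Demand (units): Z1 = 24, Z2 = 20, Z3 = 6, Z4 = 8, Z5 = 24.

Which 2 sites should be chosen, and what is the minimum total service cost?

With exactly 2 open, each customer zone uses its cheapest among the chosen.
{Bravo, Charlie}: Z1→Charlie 3·24=72, Z2→Bravo 2·20=40, Z3→Charlie 6·6=36, Z4→Bravo 11·8=88, Z5→Charlie 2·24=48. Service cost 284.
{Alpha, Bravo}: service cost 302
{Alpha, Charlie}: service cost 336
Among all 10 size-2 choices, {Bravo, Charlie} is lowest.

Choose Bravo and Charlie; total service cost 284.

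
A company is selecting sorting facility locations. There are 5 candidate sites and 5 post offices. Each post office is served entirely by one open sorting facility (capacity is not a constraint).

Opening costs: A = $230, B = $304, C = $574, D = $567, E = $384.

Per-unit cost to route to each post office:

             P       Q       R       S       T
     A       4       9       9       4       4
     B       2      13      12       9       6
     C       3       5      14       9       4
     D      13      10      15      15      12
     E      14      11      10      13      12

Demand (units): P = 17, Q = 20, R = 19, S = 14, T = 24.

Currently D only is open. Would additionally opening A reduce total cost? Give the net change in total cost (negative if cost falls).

Yes — net change −403 (cost falls by 403).

Current service cost with {D}: 1204.
Adding A: each post office re-picks its cheapest; new service cost 571, saving 633.
Extra fixed cost: 230. Net change = 230 − 633 = -403.
(Totals: 1771 → 1368.)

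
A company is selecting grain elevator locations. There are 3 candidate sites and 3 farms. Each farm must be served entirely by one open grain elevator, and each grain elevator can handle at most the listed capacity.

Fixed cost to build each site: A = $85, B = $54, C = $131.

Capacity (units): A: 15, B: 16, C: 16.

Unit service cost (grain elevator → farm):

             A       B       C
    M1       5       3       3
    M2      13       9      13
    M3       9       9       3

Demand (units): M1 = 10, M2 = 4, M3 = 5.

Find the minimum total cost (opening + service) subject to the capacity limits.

Minimum total cost: 250

Open {A, B}: M1→B 3·10=30, M2→B 9·4=36, M3→A 9·5=45.
Loads: A carries 5/15, B carries 14/16. Service 111; fixed 139; total 250.
Next best feasible plan costs 266.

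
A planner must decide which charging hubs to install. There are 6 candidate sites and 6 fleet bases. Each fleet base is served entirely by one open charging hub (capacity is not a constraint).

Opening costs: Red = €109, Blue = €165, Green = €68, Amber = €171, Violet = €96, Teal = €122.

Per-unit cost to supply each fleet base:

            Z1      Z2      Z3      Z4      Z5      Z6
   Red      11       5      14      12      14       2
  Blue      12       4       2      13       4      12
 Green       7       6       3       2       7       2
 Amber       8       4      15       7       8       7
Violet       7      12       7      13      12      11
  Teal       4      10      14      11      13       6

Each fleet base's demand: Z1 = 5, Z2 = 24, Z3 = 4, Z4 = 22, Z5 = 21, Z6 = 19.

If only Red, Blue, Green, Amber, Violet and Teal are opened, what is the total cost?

Each fleet base is assigned to its cheapest site among the open ones.
{Red, Blue, Green, Amber, Violet, Teal}: Z1→Teal 4·5=20, Z2→Blue 4·24=96, Z3→Blue 2·4=8, Z4→Green 2·22=44, Z5→Blue 4·21=84, Z6→Red 2·19=38. Service 290; fixed 731; total 1021.

Total cost: 1021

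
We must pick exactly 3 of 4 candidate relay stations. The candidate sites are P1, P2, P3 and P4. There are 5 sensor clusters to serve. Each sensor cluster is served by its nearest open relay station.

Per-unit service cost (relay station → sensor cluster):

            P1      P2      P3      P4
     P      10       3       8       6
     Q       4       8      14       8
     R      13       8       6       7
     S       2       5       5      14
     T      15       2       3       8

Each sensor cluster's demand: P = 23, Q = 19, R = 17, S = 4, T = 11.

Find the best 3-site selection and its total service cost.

With exactly 3 open, each sensor cluster uses its cheapest among the chosen.
{P1, P2, P3}: P→P2 3·23=69, Q→P1 4·19=76, R→P3 6·17=102, S→P1 2·4=8, T→P2 2·11=22. Service cost 277.
{P1, P2, P4}: service cost 294
{P1, P3, P4}: service cost 357
Among all 4 size-3 choices, {P1, P2, P3} is lowest.

Choose P1, P2 and P3; total service cost 277.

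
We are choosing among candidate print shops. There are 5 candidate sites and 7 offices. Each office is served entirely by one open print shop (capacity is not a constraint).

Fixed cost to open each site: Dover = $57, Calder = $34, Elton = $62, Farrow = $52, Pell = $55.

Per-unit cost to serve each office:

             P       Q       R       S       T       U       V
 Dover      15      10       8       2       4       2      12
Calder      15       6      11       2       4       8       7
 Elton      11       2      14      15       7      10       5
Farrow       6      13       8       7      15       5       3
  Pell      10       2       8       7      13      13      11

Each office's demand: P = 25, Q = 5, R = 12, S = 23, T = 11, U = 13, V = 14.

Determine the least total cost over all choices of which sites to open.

For any fixed open set, each office goes to its cheapest open site; total = fixed + service.
{Calder, Farrow}: P→Farrow 6·25=150, Q→Calder 6·5=30, R→Farrow 8·12=96, S→Calder 2·23=46, T→Calder 4·11=44, U→Farrow 5·13=65, V→Farrow 3·14=42. Service 473; fixed 86; total 559.
{Dover, Farrow}: P→Farrow 6·25=150, Q→Dover 10·5=50, R→Dover 8·12=96, S→Dover 2·23=46, T→Dover 4·11=44, U→Dover 2·13=26, V→Farrow 3·14=42. Service 454; fixed 109; total 563.
{Dover, Calder, Farrow}: service 434 + fixed 143 = 577
{Dover, Calder, Elton, Farrow, Pell}: service 414 + fixed 260 = 674
No other subset beats 559.

Minimum total cost: 559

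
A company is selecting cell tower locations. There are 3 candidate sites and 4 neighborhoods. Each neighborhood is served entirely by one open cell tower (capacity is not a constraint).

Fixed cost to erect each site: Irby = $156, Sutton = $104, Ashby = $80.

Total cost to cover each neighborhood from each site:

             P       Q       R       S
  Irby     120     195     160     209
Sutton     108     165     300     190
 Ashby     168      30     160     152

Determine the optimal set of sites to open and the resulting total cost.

For any fixed open set, each neighborhood goes to its cheapest open site; total = fixed + service.
{Ashby}: P→Ashby 168, Q→Ashby 30, R→Ashby 160, S→Ashby 152. Service 510; fixed 80; total 590.
{Sutton, Ashby}: service 450 + fixed 184 = 634
{Irby, Ashby}: service 462 + fixed 236 = 698
{Irby, Sutton, Ashby}: P→Sutton 108, Q→Ashby 30, R→Irby 160, S→Ashby 152. Service 450; fixed 340; total 790.
(All 7 nonempty subsets were checked; Ashby only is lowest.)

Open Ashby only; minimum total cost 590.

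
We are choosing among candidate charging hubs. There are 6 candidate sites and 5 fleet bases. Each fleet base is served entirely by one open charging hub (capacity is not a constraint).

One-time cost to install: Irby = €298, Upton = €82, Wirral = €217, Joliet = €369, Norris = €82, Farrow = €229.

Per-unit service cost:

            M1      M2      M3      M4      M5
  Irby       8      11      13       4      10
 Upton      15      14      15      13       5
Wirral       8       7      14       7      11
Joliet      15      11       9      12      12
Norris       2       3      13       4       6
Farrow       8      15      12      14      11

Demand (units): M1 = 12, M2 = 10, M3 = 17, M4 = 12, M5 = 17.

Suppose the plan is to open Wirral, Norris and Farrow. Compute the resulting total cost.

Each fleet base is assigned to its cheapest site among the open ones.
{Wirral, Norris, Farrow}: M1→Norris 2·12=24, M2→Norris 3·10=30, M3→Farrow 12·17=204, M4→Norris 4·12=48, M5→Norris 6·17=102. Service 408; fixed 528; total 936.

Total cost: 936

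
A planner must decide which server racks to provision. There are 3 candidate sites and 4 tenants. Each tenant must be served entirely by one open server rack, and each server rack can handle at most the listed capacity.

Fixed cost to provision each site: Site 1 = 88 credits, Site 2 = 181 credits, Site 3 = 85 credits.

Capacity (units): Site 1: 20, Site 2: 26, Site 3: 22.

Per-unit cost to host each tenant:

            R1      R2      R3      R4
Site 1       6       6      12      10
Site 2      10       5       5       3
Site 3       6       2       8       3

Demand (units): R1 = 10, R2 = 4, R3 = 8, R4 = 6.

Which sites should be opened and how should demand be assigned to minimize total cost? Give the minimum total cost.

Open {Site 1, Site 3}: R1→Site 1 6·10=60, R2→Site 3 2·4=8, R3→Site 3 8·8=64, R4→Site 3 3·6=18.
Loads: Site 1 carries 10/20, Site 3 carries 18/22. Service 150; fixed 173; total 323.
Next best feasible plan costs 339.

Minimum total cost: 323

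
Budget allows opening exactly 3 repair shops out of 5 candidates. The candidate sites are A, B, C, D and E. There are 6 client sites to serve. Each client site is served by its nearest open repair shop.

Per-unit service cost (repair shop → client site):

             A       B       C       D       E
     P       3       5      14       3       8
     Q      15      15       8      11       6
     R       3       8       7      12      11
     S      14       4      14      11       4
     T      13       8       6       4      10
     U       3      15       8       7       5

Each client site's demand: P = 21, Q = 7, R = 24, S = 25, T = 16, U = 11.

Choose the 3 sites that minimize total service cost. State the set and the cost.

With exactly 3 open, each client site uses its cheapest among the chosen.
{A, D, E}: P→A 3·21=63, Q→E 6·7=42, R→A 3·24=72, S→E 4·25=100, T→D 4·16=64, U→A 3·11=33. Service cost 374.
{A, C, E}: service cost 406
{A, B, D}: service cost 409
Among all 10 size-3 choices, {A, D, E} is lowest.

Choose A, D and E; total service cost 374.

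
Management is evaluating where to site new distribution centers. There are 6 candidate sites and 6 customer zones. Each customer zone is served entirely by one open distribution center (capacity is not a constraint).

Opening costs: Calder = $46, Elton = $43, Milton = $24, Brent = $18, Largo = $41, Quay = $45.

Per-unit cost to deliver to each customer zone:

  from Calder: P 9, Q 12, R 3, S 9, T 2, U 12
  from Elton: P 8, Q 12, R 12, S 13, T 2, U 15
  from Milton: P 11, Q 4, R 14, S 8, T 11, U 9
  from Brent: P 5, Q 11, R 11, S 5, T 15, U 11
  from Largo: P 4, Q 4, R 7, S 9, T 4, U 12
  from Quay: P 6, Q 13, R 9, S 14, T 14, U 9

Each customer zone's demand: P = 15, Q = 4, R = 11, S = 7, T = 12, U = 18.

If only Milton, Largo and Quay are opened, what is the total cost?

Each customer zone is assigned to its cheapest site among the open ones.
{Milton, Largo, Quay}: P→Largo 4·15=60, Q→Milton 4·4=16, R→Largo 7·11=77, S→Milton 8·7=56, T→Largo 4·12=48, U→Milton 9·18=162. Service 419; fixed 110; total 529.

Total cost: 529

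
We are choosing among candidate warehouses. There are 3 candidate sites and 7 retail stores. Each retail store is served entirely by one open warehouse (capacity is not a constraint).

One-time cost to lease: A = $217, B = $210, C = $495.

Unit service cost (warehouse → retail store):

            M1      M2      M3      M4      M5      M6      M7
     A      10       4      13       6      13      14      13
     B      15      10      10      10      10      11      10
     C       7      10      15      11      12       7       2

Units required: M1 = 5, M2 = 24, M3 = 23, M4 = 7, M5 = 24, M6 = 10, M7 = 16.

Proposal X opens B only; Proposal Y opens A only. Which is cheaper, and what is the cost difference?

Proposal X is cheaper by 29.

Proposal X: {B}: M1→B 15·5=75, M2→B 10·24=240, M3→B 10·23=230, M4→B 10·7=70, M5→B 10·24=240, M6→B 11·10=110, M7→B 10·16=160. Service 1125; fixed 210; total 1335.
Proposal Y: {A}: M1→A 10·5=50, M2→A 4·24=96, M3→A 13·23=299, M4→A 6·7=42, M5→A 13·24=312, M6→A 14·10=140, M7→A 13·16=208. Service 1147; fixed 217; total 1364.
Difference: |1335 − 1364| = 29.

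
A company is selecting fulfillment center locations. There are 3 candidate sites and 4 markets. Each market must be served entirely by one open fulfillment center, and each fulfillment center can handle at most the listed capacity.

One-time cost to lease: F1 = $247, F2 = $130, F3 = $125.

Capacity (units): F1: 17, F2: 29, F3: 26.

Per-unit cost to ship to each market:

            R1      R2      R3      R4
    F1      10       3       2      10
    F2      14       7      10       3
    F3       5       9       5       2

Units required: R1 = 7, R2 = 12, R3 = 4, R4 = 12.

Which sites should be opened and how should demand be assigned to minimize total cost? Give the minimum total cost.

Open {F2, F3}: R1→F3 5·7=35, R2→F2 7·12=84, R3→F3 5·4=20, R4→F3 2·12=24.
Loads: F2 carries 12/29, F3 carries 23/26. Service 163; fixed 255; total 418.
Next best feasible plan costs 430.

Minimum total cost: 418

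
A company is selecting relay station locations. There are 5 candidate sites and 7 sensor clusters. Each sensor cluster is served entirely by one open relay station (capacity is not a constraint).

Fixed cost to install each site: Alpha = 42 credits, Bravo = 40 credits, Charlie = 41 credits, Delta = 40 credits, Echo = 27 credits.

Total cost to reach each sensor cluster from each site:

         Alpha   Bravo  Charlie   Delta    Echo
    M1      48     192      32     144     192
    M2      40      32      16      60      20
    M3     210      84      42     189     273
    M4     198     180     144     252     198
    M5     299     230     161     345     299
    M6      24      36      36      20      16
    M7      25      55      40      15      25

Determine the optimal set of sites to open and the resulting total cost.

For any fixed open set, each sensor cluster goes to its cheapest open site; total = fixed + service.
{Charlie, Echo}: M1→Charlie 32, M2→Charlie 16, M3→Charlie 42, M4→Charlie 144, M5→Charlie 161, M6→Echo 16, M7→Echo 25. Service 436; fixed 68; total 504.
{Charlie, Delta}: service 430 + fixed 81 = 511
{Charlie}: service 471 + fixed 41 = 512
{Alpha, Bravo, Charlie, Delta, Echo}: service 426 + fixed 190 = 616
No other subset beats 504.

Open Charlie and Echo; minimum total cost 504.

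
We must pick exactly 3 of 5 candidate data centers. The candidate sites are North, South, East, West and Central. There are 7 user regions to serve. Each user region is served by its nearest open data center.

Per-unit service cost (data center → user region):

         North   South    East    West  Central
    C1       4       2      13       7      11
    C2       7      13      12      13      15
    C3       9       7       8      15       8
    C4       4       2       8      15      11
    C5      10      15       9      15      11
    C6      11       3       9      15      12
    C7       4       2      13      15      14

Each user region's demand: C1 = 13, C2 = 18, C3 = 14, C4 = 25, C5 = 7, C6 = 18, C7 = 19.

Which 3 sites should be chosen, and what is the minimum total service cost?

With exactly 3 open, each user region uses its cheapest among the chosen.
{North, South, East}: C1→South 2·13=26, C2→North 7·18=126, C3→South 7·14=98, C4→South 2·25=50, C5→East 9·7=63, C6→South 3·18=54, C7→South 2·19=38. Service cost 455.
{North, South, West}: service cost 462
{North, South, Central}: service cost 462
Among all 10 size-3 choices, {North, South, East} is lowest.

Choose North, South and East; total service cost 455.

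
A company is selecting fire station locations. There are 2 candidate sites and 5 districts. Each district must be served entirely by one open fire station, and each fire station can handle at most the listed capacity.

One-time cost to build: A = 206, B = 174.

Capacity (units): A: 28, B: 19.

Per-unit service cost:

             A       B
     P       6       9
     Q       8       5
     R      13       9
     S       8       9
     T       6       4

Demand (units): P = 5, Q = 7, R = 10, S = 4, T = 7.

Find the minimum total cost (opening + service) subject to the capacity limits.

Open {A, B}: P→A 6·5=30, Q→B 5·7=35, R→B 9·10=90, S→A 8·4=32, T→A 6·7=42.
Loads: A carries 16/28, B carries 17/19. Service 229; fixed 380; total 609.
Next best feasible plan costs 616.

Minimum total cost: 609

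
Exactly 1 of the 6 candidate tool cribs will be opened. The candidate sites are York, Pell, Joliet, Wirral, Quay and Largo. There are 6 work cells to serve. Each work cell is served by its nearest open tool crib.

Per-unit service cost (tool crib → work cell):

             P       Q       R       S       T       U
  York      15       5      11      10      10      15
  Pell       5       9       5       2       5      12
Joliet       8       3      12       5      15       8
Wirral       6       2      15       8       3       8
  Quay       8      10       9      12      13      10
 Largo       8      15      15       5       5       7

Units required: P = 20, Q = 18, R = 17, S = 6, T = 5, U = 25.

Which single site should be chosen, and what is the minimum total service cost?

Choose Wirral only; total service cost 674.

With exactly 1 open, each work cell uses its cheapest among the chosen.
{Wirral}: P→Wirral 6·20=120, Q→Wirral 2·18=36, R→Wirral 15·17=255, S→Wirral 8·6=48, T→Wirral 3·5=15, U→Wirral 8·25=200. Service cost 674.
{Pell}: service cost 684
{Joliet}: service cost 723
Among all 6 size-1 choices, {Wirral} is lowest.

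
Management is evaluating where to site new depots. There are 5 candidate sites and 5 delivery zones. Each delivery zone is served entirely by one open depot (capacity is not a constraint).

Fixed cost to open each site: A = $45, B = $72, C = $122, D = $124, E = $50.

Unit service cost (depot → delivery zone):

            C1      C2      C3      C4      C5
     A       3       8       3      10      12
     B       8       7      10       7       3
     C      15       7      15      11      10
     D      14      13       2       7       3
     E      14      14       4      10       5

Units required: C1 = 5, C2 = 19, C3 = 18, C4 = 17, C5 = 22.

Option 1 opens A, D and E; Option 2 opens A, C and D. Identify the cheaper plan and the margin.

Option 1 is cheaper by 53.

Option 1: {A, D, E}: C1→A 3·5=15, C2→A 8·19=152, C3→D 2·18=36, C4→D 7·17=119, C5→D 3·22=66. Service 388; fixed 219; total 607.
Option 2: {A, C, D}: C1→A 3·5=15, C2→C 7·19=133, C3→D 2·18=36, C4→D 7·17=119, C5→D 3·22=66. Service 369; fixed 291; total 660.
Difference: |607 − 660| = 53.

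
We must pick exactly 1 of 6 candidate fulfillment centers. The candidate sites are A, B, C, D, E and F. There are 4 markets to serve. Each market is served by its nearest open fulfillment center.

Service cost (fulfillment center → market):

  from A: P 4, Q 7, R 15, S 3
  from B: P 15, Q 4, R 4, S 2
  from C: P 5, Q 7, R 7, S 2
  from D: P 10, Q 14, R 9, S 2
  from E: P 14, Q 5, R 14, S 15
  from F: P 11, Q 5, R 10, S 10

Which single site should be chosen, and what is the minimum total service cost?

Choose C only; total service cost 21.

With exactly 1 open, each market uses its cheapest among the chosen.
{C}: P→C 5, Q→C 7, R→C 7, S→C 2. Service cost 21.
{B}: service cost 25
{A}: service cost 29
Among all 6 size-1 choices, {C} is lowest.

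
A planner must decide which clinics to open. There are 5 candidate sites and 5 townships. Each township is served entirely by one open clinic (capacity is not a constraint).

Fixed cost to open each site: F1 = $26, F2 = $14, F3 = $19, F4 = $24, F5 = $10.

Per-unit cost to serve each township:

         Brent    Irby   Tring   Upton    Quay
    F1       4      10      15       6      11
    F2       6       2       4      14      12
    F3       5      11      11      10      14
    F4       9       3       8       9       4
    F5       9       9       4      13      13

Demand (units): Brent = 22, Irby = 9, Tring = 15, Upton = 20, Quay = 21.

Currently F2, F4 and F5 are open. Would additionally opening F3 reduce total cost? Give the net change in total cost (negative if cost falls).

Current service cost with {F2, F4, F5}: 474.
Adding F3: each township re-picks its cheapest; new service cost 452, saving 22.
Extra fixed cost: 19. Net change = 19 − 22 = -3.
(Totals: 522 → 519.)

Yes — net change −3 (cost falls by 3).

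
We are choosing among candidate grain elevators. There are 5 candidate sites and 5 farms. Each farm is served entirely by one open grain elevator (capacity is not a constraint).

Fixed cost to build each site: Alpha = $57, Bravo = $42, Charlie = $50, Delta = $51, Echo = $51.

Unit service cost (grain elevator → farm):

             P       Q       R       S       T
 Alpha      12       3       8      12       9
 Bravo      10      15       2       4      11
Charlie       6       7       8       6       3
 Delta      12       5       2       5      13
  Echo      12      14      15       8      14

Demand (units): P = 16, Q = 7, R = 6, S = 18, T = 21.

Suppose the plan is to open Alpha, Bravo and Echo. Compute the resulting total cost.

Total cost: 604

Each farm is assigned to its cheapest site among the open ones.
{Alpha, Bravo, Echo}: P→Bravo 10·16=160, Q→Alpha 3·7=21, R→Bravo 2·6=12, S→Bravo 4·18=72, T→Alpha 9·21=189. Service 454; fixed 150; total 604.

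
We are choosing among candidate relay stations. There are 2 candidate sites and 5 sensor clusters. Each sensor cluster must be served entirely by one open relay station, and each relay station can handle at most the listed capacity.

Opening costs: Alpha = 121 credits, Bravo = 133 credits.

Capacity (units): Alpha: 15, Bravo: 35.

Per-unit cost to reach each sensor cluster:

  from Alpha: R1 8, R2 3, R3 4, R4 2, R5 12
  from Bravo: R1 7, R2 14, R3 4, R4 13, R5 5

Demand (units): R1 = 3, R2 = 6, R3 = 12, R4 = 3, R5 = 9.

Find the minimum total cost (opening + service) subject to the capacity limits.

Open {Bravo}: R1→Bravo 7·3=21, R2→Bravo 14·6=84, R3→Bravo 4·12=48, R4→Bravo 13·3=39, R5→Bravo 5·9=45.
Loads: Bravo carries 33/35. Service 237; fixed 133; total 370.
Next best feasible plan costs 392.

Minimum total cost: 370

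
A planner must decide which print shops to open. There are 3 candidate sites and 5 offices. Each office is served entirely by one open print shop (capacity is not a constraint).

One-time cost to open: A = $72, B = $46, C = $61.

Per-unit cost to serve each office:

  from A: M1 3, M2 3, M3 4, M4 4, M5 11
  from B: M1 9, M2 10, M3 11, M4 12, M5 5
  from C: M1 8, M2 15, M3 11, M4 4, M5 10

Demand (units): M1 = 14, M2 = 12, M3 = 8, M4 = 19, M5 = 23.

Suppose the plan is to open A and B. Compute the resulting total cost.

Each office is assigned to its cheapest site among the open ones.
{A, B}: M1→A 3·14=42, M2→A 3·12=36, M3→A 4·8=32, M4→A 4·19=76, M5→B 5·23=115. Service 301; fixed 118; total 419.

Total cost: 419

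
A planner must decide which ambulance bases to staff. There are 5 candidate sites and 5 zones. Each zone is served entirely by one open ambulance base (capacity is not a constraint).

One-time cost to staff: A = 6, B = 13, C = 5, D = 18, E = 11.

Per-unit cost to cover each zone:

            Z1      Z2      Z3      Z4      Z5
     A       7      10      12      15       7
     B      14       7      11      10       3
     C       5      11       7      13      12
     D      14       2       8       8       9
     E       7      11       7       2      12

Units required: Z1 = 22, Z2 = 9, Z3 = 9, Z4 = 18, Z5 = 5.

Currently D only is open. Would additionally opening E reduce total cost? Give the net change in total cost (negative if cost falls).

Yes — net change −260 (cost falls by 260).

Current service cost with {D}: 587.
Adding E: each zone re-picks its cheapest; new service cost 316, saving 271.
Extra fixed cost: 11. Net change = 11 − 271 = -260.
(Totals: 605 → 345.)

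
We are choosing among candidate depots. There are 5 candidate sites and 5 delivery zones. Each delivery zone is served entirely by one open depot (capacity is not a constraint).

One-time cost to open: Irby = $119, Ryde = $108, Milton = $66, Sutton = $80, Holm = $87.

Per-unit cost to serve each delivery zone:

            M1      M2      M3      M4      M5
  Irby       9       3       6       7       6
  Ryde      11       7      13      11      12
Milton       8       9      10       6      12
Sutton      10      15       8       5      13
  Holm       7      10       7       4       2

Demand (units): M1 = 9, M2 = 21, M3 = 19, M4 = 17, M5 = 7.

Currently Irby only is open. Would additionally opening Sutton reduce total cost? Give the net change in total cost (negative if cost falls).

No — net change +46 (cost rises by 46).

Current service cost with {Irby}: 419.
Adding Sutton: each delivery zone re-picks its cheapest; new service cost 385, saving 34.
Extra fixed cost: 80. Net change = 80 − 34 = 46.
(Totals: 538 → 584.)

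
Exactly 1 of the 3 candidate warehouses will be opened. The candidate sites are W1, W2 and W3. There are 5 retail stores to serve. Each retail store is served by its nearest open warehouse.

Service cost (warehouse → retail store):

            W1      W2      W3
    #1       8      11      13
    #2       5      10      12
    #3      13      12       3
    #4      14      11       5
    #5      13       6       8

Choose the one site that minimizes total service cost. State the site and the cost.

Choose W3 only; total service cost 41.

With exactly 1 open, each retail store uses its cheapest among the chosen.
{W3}: #1→W3 13, #2→W3 12, #3→W3 3, #4→W3 5, #5→W3 8. Service cost 41.
{W2}: service cost 50
{W1}: service cost 53
Among all 3 size-1 choices, {W3} is lowest.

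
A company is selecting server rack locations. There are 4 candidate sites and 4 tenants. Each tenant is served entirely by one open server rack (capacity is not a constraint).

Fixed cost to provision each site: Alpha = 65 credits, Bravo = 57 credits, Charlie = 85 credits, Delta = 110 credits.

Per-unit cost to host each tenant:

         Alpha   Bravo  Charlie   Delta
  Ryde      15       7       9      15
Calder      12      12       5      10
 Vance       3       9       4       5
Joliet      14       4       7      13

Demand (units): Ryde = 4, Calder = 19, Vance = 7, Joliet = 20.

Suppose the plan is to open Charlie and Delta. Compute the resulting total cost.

Each tenant is assigned to its cheapest site among the open ones.
{Charlie, Delta}: Ryde→Charlie 9·4=36, Calder→Charlie 5·19=95, Vance→Charlie 4·7=28, Joliet→Charlie 7·20=140. Service 299; fixed 195; total 494.

Total cost: 494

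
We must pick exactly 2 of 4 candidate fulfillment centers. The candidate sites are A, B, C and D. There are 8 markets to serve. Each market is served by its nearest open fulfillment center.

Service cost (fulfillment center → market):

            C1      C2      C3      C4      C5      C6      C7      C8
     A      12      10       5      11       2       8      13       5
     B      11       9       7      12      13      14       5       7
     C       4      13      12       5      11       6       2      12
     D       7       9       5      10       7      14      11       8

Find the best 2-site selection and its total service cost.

With exactly 2 open, each market uses its cheapest among the chosen.
{A, C}: C1→C 4, C2→A 10, C3→A 5, C4→C 5, C5→A 2, C6→C 6, C7→C 2, C8→A 5. Service cost 39.
{C, D}: service cost 46
{B, C}: service cost 51
Among all 6 size-2 choices, {A, C} is lowest.

Choose A and C; total service cost 39.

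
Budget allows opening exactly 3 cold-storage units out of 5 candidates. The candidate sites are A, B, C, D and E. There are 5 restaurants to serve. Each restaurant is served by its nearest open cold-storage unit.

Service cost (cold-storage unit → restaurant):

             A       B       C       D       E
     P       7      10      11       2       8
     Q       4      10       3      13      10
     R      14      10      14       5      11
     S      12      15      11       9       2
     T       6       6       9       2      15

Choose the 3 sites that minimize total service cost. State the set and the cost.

With exactly 3 open, each restaurant uses its cheapest among the chosen.
{C, D, E}: P→D 2, Q→C 3, R→D 5, S→E 2, T→D 2. Service cost 14.
{A, D, E}: service cost 15
{A, C, D}: service cost 21
Among all 10 size-3 choices, {C, D, E} is lowest.

Choose C, D and E; total service cost 14.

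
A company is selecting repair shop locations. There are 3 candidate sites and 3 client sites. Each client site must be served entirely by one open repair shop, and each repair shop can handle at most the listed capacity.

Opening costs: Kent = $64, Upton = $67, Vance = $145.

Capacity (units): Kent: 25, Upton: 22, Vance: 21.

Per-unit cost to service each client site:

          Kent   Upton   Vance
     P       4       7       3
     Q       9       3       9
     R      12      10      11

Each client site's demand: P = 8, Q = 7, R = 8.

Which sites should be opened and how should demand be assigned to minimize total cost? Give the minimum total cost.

Minimum total cost: 255

Open {Kent}: P→Kent 4·8=32, Q→Kent 9·7=63, R→Kent 12·8=96.
Loads: Kent carries 23/25. Service 191; fixed 64; total 255.
Next best feasible plan costs 264.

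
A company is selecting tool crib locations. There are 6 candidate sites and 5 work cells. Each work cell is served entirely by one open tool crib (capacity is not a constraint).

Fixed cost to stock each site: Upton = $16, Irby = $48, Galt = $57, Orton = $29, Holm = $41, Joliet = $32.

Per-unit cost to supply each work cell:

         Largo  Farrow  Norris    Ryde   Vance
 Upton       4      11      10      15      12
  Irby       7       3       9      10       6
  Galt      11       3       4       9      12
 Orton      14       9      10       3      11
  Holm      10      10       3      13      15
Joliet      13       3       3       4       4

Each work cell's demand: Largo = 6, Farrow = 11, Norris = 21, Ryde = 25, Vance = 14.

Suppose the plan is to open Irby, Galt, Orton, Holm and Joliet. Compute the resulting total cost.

Each work cell is assigned to its cheapest site among the open ones.
{Irby, Galt, Orton, Holm, Joliet}: Largo→Irby 7·6=42, Farrow→Irby 3·11=33, Norris→Holm 3·21=63, Ryde→Orton 3·25=75, Vance→Joliet 4·14=56. Service 269; fixed 207; total 476.

Total cost: 476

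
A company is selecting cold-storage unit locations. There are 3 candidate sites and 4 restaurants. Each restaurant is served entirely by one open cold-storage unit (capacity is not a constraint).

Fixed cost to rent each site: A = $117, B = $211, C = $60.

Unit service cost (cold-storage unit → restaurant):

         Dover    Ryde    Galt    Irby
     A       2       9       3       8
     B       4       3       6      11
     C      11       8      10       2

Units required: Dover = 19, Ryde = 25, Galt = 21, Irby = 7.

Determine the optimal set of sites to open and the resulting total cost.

Open A and C; minimum total cost 492.

For any fixed open set, each restaurant goes to its cheapest open site; total = fixed + service.
{A, C}: Dover→A 2·19=38, Ryde→C 8·25=200, Galt→A 3·21=63, Irby→C 2·7=14. Service 315; fixed 177; total 492.
{A}: Dover→A 2·19=38, Ryde→A 9·25=225, Galt→A 3·21=63, Irby→A 8·7=56. Service 382; fixed 117; total 499.
{A, B}: Dover→A 2·19=38, Ryde→B 3·25=75, Galt→A 3·21=63, Irby→A 8·7=56. Service 232; fixed 328; total 560.
{A, B, C}: service 190 + fixed 388 = 578
No other subset beats 492.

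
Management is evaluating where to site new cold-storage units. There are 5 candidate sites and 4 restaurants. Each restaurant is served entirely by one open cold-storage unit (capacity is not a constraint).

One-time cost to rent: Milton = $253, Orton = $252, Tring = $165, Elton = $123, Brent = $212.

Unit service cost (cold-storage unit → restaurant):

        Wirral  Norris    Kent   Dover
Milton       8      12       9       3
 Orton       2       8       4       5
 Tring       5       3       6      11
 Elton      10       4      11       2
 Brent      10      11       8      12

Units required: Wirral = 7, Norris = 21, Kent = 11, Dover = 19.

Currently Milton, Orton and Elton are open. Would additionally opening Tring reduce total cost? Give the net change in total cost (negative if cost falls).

Current service cost with {Milton, Orton, Elton}: 180.
Adding Tring: each restaurant re-picks its cheapest; new service cost 159, saving 21.
Extra fixed cost: 165. Net change = 165 − 21 = 144.
(Totals: 808 → 952.)

No — net change +144 (cost rises by 144).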